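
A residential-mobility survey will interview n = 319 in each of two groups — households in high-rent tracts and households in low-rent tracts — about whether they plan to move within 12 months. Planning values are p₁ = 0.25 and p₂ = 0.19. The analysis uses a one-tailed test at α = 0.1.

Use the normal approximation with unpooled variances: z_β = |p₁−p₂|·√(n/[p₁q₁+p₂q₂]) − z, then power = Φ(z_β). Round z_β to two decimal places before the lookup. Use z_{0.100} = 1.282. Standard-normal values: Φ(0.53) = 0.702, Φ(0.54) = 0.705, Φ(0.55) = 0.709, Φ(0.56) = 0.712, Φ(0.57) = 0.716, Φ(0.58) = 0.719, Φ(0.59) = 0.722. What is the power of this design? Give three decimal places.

z_β = |p₁−p₂|·√(n/[p₁q₁+p₂q₂]) − z_α
    = 0.06 · √(319/0.3414) − 1.282
    = 0.06 · 30.5678 − 1.282
    = 1.8341 − 1.282 = 0.5521 → 0.55
Power = Φ(0.55) = 0.709.

Power ≈ 0.709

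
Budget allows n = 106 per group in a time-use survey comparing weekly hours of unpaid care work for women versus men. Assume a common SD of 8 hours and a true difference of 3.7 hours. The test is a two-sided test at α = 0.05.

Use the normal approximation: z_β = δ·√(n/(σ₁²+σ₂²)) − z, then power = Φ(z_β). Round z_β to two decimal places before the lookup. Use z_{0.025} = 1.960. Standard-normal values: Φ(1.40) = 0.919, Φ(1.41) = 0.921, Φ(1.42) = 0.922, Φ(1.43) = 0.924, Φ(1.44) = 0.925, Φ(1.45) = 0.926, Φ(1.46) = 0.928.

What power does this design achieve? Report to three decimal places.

z_β = δ·√(n/(σ₁²+σ₂²)) − z_{α/2}
    = 3.7 · √(106/128) − 1.960
    = 3.7 · 0.91001 − 1.960
    = 3.3671 − 1.960 = 1.4071 → 1.41
Power = Φ(1.41) = 0.921.

Power ≈ 0.921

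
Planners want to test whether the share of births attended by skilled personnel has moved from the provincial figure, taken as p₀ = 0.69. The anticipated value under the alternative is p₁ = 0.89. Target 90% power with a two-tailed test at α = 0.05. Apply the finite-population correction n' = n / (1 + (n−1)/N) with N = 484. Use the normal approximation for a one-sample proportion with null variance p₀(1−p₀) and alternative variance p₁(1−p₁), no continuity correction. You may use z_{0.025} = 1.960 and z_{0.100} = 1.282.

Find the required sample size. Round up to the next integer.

n = 40

n = [z_{α/2}·√(p₀q₀) + z_β·√(p₁q₁)]² / (p₁ − p₀)²
  = [1.960·√(0.69·0.31) + 1.282·√(0.89·0.11)]² / (0.20)²
  = [1.960·0.4625 + 1.282·0.3129]² / 0.0400
  = [1.3076]² / 0.0400
  = 42.75
Finite-population correction (N = 484): 42.75 / (1 + (42.75 − 1)/484) = 39.35.
Round up → n = 40.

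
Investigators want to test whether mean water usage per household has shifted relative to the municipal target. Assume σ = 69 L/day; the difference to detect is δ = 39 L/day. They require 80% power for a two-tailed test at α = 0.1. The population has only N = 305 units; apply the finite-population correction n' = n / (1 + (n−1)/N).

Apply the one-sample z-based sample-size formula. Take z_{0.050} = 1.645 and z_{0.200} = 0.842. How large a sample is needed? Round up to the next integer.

n = (z_{α/2} + z_β)² · σ² / δ²
  = (1.645 + 0.842)² · 69² / 39²
  = 6.1852 · 4761 / 1521
  = 19.36
Finite-population correction (N = 305): 19.36 / (1 + (19.36 − 1)/305) = 18.26.
Round up → n = 19.

n = 19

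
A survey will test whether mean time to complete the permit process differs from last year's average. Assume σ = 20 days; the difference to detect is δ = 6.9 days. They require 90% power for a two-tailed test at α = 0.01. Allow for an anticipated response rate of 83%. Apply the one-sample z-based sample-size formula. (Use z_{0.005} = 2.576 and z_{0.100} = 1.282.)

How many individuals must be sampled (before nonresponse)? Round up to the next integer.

n = (z_{α/2} + z_β)² · σ² / δ²
  = (2.576 + 1.282)² · 20² / 6.9²
  = 14.8842 · 400 / 47.61
  = 125.05
Adjust for 83% response: 125.05 / 0.83 = 150.66.
Round up → n = 151.

n = 151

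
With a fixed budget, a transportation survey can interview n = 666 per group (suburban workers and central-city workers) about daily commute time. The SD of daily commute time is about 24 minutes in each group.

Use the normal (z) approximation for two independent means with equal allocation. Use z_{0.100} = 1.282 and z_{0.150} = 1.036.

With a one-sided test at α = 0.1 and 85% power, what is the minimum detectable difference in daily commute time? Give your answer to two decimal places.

δ = (z_α + z_β) · √((σ₁²+σ₂²)/n)
  = (1.282 + 1.036) · √(1152/666)
  = 2.318 · √1.7297
  = 2.318 · 1.3152
  = 3.0486

Minimum detectable difference ≈ 3.05 minutes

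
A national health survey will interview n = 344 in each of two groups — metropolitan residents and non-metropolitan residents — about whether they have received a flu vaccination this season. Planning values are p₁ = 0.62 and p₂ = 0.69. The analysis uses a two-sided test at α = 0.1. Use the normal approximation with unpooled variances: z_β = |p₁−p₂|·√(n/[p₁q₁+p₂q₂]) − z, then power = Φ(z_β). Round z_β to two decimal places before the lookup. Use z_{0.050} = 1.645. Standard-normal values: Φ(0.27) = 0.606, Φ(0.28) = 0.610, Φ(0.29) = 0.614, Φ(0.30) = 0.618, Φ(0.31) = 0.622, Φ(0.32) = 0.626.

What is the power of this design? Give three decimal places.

Power ≈ 0.614

z_β = |p₁−p₂|·√(n/[p₁q₁+p₂q₂]) − z_{α/2}
    = 0.07 · √(344/0.4495) − 1.645
    = 0.07 · 27.6640 − 1.645
    = 1.9365 − 1.645 = 0.2915 → 0.29
Power = Φ(0.29) = 0.614.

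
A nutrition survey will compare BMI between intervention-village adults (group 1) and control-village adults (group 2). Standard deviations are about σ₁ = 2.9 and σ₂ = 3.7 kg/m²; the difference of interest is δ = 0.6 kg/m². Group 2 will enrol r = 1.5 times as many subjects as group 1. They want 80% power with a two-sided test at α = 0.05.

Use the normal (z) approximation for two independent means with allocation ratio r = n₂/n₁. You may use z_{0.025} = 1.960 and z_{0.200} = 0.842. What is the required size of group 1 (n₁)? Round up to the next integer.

n₁ = (z_{α/2} + z_β)² · (σ₁² + σ₂²/r) / δ²
   = (1.960 + 0.842)² · (2.9² + 3.7²/1.5) / 0.6²
   = 7.8512 · (8.41 + 9.1267) / 0.36
   = 7.8512 · 17.5367 / 0.36
   = 382.46
Round up → n₁ = 383; n₂ = r·n₁ = 1.5 × 383 = 575.

n₁ = 383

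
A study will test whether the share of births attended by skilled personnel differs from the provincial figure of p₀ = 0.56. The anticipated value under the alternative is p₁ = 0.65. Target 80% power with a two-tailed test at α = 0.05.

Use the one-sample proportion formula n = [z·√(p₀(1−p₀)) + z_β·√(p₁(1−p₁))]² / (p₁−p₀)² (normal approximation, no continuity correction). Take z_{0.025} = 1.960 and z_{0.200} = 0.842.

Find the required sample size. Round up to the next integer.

n = 234

n = [z_{α/2}·√(p₀q₀) + z_β·√(p₁q₁)]² / (p₁ − p₀)²
  = [1.960·√(0.56·0.44) + 0.842·√(0.65·0.35)]² / (0.09)²
  = [1.960·0.4964 + 0.842·0.4770]² / 0.0081
  = [1.3745]² / 0.0081
  = 233.25
Round up → n = 234.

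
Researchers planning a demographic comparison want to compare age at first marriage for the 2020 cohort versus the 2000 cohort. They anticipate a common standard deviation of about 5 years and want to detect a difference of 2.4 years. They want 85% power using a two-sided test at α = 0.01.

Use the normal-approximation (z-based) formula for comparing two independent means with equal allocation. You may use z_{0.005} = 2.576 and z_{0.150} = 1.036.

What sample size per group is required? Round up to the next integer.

n = (z_{α/2} + z_β)² · (σ₁² + σ₂²) / δ²
  = (2.576 + 1.036)² · (2·5² = 50) / 2.4²
  = 13.0465 · 50 / 5.76
  = 113.25
Round up → n = 114 per group.

n = 114 per group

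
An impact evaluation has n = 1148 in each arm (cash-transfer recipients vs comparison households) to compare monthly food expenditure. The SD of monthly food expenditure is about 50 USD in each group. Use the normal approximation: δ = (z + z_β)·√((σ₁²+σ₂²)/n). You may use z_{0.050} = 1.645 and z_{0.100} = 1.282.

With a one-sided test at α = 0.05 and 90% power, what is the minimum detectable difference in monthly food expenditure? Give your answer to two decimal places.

δ = (z_α + z_β) · √((σ₁²+σ₂²)/n)
  = (1.645 + 1.282) · √(5000/1148)
  = 2.927 · √4.3554
  = 2.927 · 2.0870
  = 6.1085

Minimum detectable difference ≈ 6.11 USD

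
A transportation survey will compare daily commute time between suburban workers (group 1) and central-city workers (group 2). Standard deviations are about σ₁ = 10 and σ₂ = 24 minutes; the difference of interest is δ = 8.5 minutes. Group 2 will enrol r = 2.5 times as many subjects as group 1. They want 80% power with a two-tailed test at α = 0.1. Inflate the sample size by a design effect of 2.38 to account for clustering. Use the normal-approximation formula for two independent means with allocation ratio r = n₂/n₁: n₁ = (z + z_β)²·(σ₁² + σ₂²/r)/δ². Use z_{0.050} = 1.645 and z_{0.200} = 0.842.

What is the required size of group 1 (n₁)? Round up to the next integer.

n₁ = 68

n₁ = (z_{α/2} + z_β)² · (σ₁² + σ₂²/r) / δ²
   = (1.645 + 0.842)² · (10² + 24²/2.5) / 8.5²
   = 6.1852 · (100 + 230.4) / 72.25
   = 6.1852 · 330.4 / 72.25
   = 28.28
Design effect: 2.38 × 28.28 = 67.32.
Round up → n₁ = 68; n₂ = r·n₁ = 2.5 × 68 = 170.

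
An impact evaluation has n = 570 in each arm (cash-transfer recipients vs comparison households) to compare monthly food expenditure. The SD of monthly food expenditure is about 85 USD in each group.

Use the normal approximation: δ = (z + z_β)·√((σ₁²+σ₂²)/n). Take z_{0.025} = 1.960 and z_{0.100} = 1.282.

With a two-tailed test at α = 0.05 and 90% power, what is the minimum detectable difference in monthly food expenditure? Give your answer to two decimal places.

δ = (z_{α/2} + z_β) · √((σ₁²+σ₂²)/n)
  = (1.960 + 1.282) · √(14450/570)
  = 3.242 · √25.3509
  = 3.242 · 5.0350
  = 16.3234

Minimum detectable difference ≈ 16.32 USD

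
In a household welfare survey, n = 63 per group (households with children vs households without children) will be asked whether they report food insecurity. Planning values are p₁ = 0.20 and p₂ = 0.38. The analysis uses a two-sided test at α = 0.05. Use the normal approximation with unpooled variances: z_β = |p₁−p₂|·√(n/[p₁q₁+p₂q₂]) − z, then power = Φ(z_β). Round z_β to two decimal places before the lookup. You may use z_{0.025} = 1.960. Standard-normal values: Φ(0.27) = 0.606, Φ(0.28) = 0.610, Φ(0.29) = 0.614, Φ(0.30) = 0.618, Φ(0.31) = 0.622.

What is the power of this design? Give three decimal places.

z_β = |p₁−p₂|·√(n/[p₁q₁+p₂q₂]) − z_{α/2}
    = 0.18 · √(63/0.3956) − 1.960
    = 0.18 · 12.6195 − 1.960
    = 2.2715 − 1.960 = 0.3115 → 0.31
Power = Φ(0.31) = 0.622.

Power ≈ 0.622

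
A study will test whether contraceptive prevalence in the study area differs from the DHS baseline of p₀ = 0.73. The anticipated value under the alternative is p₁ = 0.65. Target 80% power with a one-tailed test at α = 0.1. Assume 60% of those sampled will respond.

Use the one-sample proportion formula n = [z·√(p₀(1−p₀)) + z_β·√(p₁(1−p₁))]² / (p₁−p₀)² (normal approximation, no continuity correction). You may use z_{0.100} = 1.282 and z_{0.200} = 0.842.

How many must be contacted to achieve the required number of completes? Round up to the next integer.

n = [z_α·√(p₀q₀) + z_β·√(p₁q₁)]² / (p₁ − p₀)²
  = [1.282·√(0.73·0.27) + 0.842·√(0.65·0.35)]² / (-0.08)²
  = [1.282·0.4440 + 0.842·0.4770]² / 0.0064
  = [0.9708]² / 0.0064
  = 147.25
Adjust for 60% response: 147.25 / 0.60 = 245.41.
Round up → n = 246.

n = 246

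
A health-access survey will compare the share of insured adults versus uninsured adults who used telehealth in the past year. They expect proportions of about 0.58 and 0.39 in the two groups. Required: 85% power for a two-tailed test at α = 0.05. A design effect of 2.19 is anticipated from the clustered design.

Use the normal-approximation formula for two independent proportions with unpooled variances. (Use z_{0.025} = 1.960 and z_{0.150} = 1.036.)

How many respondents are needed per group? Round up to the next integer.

n = 263 per group

n = (z_{α/2} + z_β)² · [p₁(1−p₁) + p₂(1−p₂)] / (p₁ − p₂)²
  = (1.960 + 1.036)² · (0.58·0.42 + 0.39·0.61) / (0.19)²
  = (2.996)² · (0.2436 + 0.2379) / 0.0361
  = 8.9760 · 0.4815 / 0.0361
  = 119.72
Design effect: 2.19 × 119.72 = 262.19.
Round up → n = 263 per group.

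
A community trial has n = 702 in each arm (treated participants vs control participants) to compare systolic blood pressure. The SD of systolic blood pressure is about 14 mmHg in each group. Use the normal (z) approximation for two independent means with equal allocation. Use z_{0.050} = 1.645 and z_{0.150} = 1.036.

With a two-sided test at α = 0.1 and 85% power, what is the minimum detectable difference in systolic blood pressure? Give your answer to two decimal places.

δ = (z_{α/2} + z_β) · √((σ₁²+σ₂²)/n)
  = (1.645 + 1.036) · √(392/702)
  = 2.681 · √0.5584
  = 2.681 · 0.7473
  = 2.0034

Minimum detectable difference ≈ 2.00 mmHg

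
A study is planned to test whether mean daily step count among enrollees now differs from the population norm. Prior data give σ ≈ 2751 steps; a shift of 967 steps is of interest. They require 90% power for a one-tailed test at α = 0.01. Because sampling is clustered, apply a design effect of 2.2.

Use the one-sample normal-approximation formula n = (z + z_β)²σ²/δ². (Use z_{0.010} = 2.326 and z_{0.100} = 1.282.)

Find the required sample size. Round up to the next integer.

n = 232

n = (z_α + z_β)² · σ² / δ²
  = (2.326 + 1.282)² · 2751² / 967²
  = 13.0177 · 7568001 / 935089
  = 105.36
Design effect: 2.2 × 105.36 = 231.78.
Round up → n = 232.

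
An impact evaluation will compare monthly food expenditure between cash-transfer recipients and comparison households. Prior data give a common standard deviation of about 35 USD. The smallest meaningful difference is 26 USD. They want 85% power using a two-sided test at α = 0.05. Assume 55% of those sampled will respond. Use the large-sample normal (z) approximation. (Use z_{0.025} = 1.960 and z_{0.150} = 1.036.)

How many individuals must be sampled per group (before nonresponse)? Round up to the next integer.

n = (z_{α/2} + z_β)² · (σ₁² + σ₂²) / δ²
  = (1.960 + 1.036)² · (2·35² = 2450) / 26²
  = 8.9760 · 2450 / 676
  = 32.53
Adjust for 55% response: 32.53 / 0.55 = 59.15.
Round up → n = 60 per group.

n = 60 per group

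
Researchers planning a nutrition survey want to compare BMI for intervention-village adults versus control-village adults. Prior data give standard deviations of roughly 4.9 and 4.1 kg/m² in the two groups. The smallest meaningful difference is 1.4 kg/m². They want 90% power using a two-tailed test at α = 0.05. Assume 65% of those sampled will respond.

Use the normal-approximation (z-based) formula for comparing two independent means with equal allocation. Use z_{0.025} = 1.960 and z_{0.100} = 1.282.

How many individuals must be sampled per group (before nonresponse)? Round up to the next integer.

n = 337 per group

n = (z_{α/2} + z_β)² · (σ₁² + σ₂²) / δ²
  = (1.960 + 1.282)² · (4.9² + 4.1² = 40.82) / 1.4²
  = 10.5106 · 40.82 / 1.96
  = 218.90
Adjust for 65% response: 218.90 / 0.65 = 336.77.
Round up → n = 337 per group.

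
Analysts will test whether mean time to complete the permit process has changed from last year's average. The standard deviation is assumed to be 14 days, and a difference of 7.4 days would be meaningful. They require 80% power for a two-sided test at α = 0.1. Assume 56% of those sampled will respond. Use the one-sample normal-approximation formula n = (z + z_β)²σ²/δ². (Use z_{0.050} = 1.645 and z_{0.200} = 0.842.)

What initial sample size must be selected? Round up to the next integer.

n = (z_{α/2} + z_β)² · σ² / δ²
  = (1.645 + 0.842)² · 14² / 7.4²
  = 6.1852 · 196 / 54.76
  = 22.14
Adjust for 56% response: 22.14 / 0.56 = 39.53.
Round up → n = 40.

n = 40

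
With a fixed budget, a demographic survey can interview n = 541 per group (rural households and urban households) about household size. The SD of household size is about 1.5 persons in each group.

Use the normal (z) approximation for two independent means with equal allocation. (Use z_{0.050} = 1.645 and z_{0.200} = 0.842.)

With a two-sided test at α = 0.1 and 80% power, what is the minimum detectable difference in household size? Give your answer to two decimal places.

Minimum detectable difference ≈ 0.23 persons

δ = (z_{α/2} + z_β) · √((σ₁²+σ₂²)/n)
  = (1.645 + 0.842) · √(4.5/541)
  = 2.487 · √0.00832
  = 2.487 · 0.0912
  = 0.2268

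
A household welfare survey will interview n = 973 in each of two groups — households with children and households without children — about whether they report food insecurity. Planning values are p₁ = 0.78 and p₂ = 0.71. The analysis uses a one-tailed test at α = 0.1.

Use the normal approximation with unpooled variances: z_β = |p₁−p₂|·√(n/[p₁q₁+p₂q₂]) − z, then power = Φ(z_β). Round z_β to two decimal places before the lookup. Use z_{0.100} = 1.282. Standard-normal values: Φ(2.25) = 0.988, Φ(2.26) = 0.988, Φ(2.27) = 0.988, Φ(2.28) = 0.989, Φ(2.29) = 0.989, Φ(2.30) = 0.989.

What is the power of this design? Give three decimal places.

Power ≈ 0.988

z_β = |p₁−p₂|·√(n/[p₁q₁+p₂q₂]) − z_α
    = 0.07 · √(973/0.3775) − 1.282
    = 0.07 · 50.7689 − 1.282
    = 3.5538 − 1.282 = 2.2718 → 2.27
Power = Φ(2.27) = 0.988.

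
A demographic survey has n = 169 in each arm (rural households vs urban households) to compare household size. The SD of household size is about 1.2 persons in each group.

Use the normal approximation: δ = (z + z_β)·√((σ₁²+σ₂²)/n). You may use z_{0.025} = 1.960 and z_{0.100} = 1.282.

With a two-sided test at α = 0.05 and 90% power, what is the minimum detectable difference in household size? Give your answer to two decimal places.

Minimum detectable difference ≈ 0.42 persons

δ = (z_{α/2} + z_β) · √((σ₁²+σ₂²)/n)
  = (1.960 + 1.282) · √(2.88/169)
  = 3.242 · √0.01704
  = 3.242 · 0.1305
  = 0.4232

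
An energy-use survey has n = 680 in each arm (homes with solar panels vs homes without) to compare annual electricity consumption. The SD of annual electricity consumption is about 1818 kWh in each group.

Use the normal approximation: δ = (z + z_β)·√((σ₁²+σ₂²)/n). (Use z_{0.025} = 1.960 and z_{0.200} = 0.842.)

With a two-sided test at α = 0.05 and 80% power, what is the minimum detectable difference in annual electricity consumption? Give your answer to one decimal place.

Minimum detectable difference ≈ 276.3 kWh

δ = (z_{α/2} + z_β) · √((σ₁²+σ₂²)/n)
  = (1.960 + 0.842) · √(6610248/680)
  = 2.802 · √9721.0
  = 2.802 · 98.5949
  = 276.2629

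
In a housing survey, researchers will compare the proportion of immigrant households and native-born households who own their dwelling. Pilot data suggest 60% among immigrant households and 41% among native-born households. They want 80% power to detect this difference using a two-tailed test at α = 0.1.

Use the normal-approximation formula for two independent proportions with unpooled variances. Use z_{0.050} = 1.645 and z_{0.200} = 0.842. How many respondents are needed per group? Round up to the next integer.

n = 83 per group

n = (z_{α/2} + z_β)² · [p₁(1−p₁) + p₂(1−p₂)] / (p₁ − p₂)²
  = (1.645 + 0.842)² · (0.60·0.40 + 0.41·0.59) / (0.19)²
  = (2.487)² · (0.2400 + 0.2419) / 0.0361
  = 6.1852 · 0.4819 / 0.0361
  = 82.57
Round up → n = 83 per group.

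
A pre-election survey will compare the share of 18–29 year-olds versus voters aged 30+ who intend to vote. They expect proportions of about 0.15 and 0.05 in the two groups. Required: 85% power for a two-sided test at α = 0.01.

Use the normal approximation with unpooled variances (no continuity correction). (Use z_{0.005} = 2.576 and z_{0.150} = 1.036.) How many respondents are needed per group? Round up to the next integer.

n = 229 per group

n = (z_{α/2} + z_β)² · [p₁(1−p₁) + p₂(1−p₂)] / (p₁ − p₂)²
  = (2.576 + 1.036)² · (0.15·0.85 + 0.05·0.95) / (0.10)²
  = (3.612)² · (0.1275 + 0.0475) / 0.0100
  = 13.0465 · 0.1750 / 0.0100
  = 228.31
Round up → n = 229 per group.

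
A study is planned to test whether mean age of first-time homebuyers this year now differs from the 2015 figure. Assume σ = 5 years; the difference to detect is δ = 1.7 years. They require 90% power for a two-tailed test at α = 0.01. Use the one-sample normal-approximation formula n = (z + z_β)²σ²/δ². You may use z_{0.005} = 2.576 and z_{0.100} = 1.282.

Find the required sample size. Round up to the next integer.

n = (z_{α/2} + z_β)² · σ² / δ²
  = (2.576 + 1.282)² · 5² / 1.7²
  = 14.8842 · 25 / 2.89
  = 128.76
Round up → n = 129.

n = 129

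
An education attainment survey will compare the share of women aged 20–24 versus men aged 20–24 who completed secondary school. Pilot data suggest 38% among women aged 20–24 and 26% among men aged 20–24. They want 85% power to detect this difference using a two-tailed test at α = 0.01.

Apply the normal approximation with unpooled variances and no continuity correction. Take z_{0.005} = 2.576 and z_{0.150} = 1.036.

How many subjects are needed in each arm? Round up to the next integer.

n = (z_{α/2} + z_β)² · [p₁(1−p₁) + p₂(1−p₂)] / (p₁ − p₂)²
  = (2.576 + 1.036)² · (0.38·0.62 + 0.26·0.74) / (0.12)²
  = (3.612)² · (0.2356 + 0.1924) / 0.0144
  = 13.0465 · 0.4280 / 0.0144
  = 387.77
Round up → n = 388 per group.

n = 388 per group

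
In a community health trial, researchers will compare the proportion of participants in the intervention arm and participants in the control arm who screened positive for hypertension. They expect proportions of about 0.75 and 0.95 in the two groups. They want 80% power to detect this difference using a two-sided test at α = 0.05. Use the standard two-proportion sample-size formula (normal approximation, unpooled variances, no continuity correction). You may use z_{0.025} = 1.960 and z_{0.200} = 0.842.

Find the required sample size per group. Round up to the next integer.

n = 47 per group

n = (z_{α/2} + z_β)² · [p₁(1−p₁) + p₂(1−p₂)] / (p₁ − p₂)²
  = (1.960 + 0.842)² · (0.75·0.25 + 0.95·0.05) / (-0.20)²
  = (2.802)² · (0.1875 + 0.0475) / 0.0400
  = 7.8512 · 0.2350 / 0.0400
  = 46.13
Round up → n = 47 per group.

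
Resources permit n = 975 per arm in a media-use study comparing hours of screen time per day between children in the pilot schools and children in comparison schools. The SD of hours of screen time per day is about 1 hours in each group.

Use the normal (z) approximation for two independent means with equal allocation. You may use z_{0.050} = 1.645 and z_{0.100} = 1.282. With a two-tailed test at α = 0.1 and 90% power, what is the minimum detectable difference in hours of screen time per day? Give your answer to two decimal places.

δ = (z_{α/2} + z_β) · √((σ₁²+σ₂²)/n)
  = (1.645 + 1.282) · √(2/975)
  = 2.927 · √0.00205
  = 2.927 · 0.0453
  = 0.1326

Minimum detectable difference ≈ 0.13 hours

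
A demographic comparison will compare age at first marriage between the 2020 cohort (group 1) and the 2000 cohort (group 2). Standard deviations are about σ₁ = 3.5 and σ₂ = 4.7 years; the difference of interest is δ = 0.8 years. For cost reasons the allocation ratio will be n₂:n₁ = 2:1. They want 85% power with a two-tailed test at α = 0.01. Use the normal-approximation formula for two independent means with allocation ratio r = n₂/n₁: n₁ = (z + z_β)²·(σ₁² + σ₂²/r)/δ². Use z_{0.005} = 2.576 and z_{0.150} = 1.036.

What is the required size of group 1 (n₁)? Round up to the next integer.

n₁ = 475

n₁ = (z_{α/2} + z_β)² · (σ₁² + σ₂²/r) / δ²
   = (2.576 + 1.036)² · (3.5² + 4.7²/2) / 0.8²
   = 13.0465 · (12.25 + 11.045) / 0.64
   = 13.0465 · 23.295 / 0.64
   = 474.87
Round up → n₁ = 475; n₂ = r·n₁ = 2 × 475 = 950.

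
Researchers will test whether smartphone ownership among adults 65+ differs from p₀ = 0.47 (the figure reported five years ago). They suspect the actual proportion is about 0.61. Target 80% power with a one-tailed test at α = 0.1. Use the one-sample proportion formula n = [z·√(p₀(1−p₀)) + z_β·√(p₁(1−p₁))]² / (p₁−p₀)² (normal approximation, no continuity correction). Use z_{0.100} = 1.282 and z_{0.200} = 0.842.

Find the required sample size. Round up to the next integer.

n = [z_α·√(p₀q₀) + z_β·√(p₁q₁)]² / (p₁ − p₀)²
  = [1.282·√(0.47·0.53) + 0.842·√(0.61·0.39)]² / (0.14)²
  = [1.282·0.4991 + 0.842·0.4877]² / 0.0196
  = [1.0505]² / 0.0196
  = 56.31
Round up → n = 57.

n = 57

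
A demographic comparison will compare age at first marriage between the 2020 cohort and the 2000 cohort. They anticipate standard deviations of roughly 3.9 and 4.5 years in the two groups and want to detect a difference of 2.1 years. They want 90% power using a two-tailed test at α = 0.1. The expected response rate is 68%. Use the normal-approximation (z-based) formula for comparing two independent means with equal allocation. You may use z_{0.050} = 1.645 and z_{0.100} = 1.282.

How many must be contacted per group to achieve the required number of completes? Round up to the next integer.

n = 102 per group

n = (z_{α/2} + z_β)² · (σ₁² + σ₂²) / δ²
  = (1.645 + 1.282)² · (3.9² + 4.5² = 35.46) / 2.1²
  = 8.5673 · 35.46 / 4.41
  = 68.89
Adjust for 68% response: 68.89 / 0.68 = 101.31.
Round up → n = 102 per group.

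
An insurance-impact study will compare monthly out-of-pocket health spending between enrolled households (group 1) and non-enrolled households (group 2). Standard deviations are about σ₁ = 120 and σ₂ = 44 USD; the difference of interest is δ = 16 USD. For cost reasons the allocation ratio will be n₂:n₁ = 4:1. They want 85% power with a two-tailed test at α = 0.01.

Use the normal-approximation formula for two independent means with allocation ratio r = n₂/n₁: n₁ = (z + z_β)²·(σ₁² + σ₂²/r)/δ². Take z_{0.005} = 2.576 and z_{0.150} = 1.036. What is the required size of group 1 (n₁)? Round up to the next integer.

n₁ = (z_{α/2} + z_β)² · (σ₁² + σ₂²/r) / δ²
   = (2.576 + 1.036)² · (120² + 44²/4) / 16²
   = 13.0465 · (14400 + 484) / 256
   = 13.0465 · 14884 / 256
   = 758.53
Round up → n₁ = 759; n₂ = r·n₁ = 4 × 759 = 3036.

n₁ = 759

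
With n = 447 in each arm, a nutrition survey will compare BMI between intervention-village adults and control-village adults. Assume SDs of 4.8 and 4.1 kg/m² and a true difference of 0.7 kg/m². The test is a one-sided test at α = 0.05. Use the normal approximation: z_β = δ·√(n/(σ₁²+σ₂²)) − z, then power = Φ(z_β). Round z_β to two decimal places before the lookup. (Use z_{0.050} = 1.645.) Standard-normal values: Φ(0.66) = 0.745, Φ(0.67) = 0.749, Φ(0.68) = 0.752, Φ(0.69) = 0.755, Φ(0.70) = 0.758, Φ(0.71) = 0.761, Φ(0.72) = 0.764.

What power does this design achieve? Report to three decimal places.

z_β = δ·√(n/(σ₁²+σ₂²)) − z_α
    = 0.7 · √(447/39.85) − 1.645
    = 0.7 · 3.34919 − 1.645
    = 2.3444 − 1.645 = 0.6994 → 0.70
Power = Φ(0.70) = 0.758.

Power ≈ 0.758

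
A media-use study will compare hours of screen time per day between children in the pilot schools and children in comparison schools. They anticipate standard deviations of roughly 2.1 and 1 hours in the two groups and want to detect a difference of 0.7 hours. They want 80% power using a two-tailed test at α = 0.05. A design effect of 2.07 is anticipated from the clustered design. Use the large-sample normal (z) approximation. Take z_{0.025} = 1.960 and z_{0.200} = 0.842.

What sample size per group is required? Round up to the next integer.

n = (z_{α/2} + z_β)² · (σ₁² + σ₂²) / δ²
  = (1.960 + 0.842)² · (2.1² + 1² = 5.41) / 0.7²
  = 7.8512 · 5.41 / 0.49
  = 86.68
Design effect: 2.07 × 86.68 = 179.44.
Round up → n = 180 per group.

n = 180 per group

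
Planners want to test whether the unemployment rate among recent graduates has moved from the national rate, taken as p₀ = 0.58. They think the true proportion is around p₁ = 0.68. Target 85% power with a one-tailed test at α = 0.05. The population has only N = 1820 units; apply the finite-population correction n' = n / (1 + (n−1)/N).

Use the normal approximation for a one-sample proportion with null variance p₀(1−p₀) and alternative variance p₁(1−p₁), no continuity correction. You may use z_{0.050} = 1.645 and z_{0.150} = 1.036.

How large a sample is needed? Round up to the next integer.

n = 154

n = [z_α·√(p₀q₀) + z_β·√(p₁q₁)]² / (p₁ − p₀)²
  = [1.645·√(0.58·0.42) + 1.036·√(0.68·0.32)]² / (0.10)²
  = [1.645·0.4936 + 1.036·0.4665]² / 0.0100
  = [1.2952]² / 0.0100
  = 167.75
Finite-population correction (N = 1820): 167.75 / (1 + (167.75 − 1)/1820) = 153.67.
Round up → n = 154.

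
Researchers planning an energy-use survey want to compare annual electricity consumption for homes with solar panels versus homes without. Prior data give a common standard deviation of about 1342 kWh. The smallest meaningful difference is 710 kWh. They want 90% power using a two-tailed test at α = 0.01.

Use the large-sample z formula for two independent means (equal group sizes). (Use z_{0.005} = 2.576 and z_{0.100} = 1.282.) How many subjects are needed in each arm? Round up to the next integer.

n = (z_{α/2} + z_β)² · (σ₁² + σ₂²) / δ²
  = (2.576 + 1.282)² · (2·1342² = 3601928) / 710²
  = 14.8842 · 3601928 / 504100
  = 106.35
Round up → n = 107 per group.

n = 107 per group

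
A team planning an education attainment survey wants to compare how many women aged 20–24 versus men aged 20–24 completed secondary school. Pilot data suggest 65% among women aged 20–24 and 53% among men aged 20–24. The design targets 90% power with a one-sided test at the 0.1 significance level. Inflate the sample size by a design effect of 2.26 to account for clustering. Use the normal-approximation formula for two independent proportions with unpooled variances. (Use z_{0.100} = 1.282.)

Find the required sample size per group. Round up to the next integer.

n = (z_α + z_β)² · [p₁(1−p₁) + p₂(1−p₂)] / (p₁ − p₂)²
  = (1.282 + 1.282)² · (0.65·0.35 + 0.53·0.47) / (0.12)²
  = (2.564)² · (0.2275 + 0.2491) / 0.0144
  = 6.5741 · 0.4766 / 0.0144
  = 217.58
Design effect: 2.26 × 217.58 = 491.74.
Round up → n = 492 per group.

n = 492 per group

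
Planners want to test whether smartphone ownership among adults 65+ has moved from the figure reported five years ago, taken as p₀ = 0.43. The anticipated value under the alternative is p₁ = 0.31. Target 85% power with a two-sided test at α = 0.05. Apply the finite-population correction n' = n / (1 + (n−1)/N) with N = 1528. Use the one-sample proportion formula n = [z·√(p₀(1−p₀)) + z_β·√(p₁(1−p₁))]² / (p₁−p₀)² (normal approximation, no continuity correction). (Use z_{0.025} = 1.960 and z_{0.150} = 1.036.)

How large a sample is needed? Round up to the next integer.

n = 134

n = [z_{α/2}·√(p₀q₀) + z_β·√(p₁q₁)]² / (p₁ − p₀)²
  = [1.960·√(0.43·0.57) + 1.036·√(0.31·0.69)]² / (-0.12)²
  = [1.960·0.4951 + 1.036·0.4625]² / 0.0144
  = [1.4495]² / 0.0144
  = 145.90
Finite-population correction (N = 1528): 145.90 / (1 + (145.90 − 1)/1528) = 133.27.
Round up → n = 134.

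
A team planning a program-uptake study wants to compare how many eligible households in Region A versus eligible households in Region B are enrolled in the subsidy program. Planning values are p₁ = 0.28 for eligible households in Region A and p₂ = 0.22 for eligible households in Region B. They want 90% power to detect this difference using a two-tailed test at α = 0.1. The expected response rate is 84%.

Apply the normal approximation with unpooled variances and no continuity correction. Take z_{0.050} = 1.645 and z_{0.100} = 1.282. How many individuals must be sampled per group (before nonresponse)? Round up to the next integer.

n = 1058 per group

n = (z_{α/2} + z_β)² · [p₁(1−p₁) + p₂(1−p₂)] / (p₁ − p₂)²
  = (1.645 + 1.282)² · (0.28·0.72 + 0.22·0.78) / (0.06)²
  = (2.927)² · (0.2016 + 0.1716) / 0.0036
  = 8.5673 · 0.3732 / 0.0036
  = 888.15
Adjust for 84% response: 888.15 / 0.84 = 1057.32.
Round up → n = 1058 per group.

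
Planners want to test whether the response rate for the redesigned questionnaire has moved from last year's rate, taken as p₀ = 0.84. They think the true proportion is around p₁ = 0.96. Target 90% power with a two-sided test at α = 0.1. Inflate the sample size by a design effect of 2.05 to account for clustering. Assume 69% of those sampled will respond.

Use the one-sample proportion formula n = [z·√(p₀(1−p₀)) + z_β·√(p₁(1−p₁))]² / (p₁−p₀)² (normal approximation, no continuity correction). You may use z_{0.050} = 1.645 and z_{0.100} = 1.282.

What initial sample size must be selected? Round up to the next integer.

n = 151

n = [z_{α/2}·√(p₀q₀) + z_β·√(p₁q₁)]² / (p₁ − p₀)²
  = [1.645·√(0.84·0.16) + 1.282·√(0.96·0.04)]² / (0.12)²
  = [1.645·0.3666 + 1.282·0.1960]² / 0.0144
  = [0.8543]² / 0.0144
  = 50.68
Design effect: 2.05 × 50.68 = 103.90.
Adjust for 69% response: 103.90 / 0.69 = 150.57.
Round up → n = 151.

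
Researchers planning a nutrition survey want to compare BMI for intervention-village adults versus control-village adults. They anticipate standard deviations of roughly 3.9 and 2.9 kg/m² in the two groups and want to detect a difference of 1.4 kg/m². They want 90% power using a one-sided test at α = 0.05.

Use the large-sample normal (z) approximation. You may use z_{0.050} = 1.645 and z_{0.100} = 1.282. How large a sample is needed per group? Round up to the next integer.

n = 104 per group

n = (z_α + z_β)² · (σ₁² + σ₂²) / δ²
  = (1.645 + 1.282)² · (3.9² + 2.9² = 23.62) / 1.4²
  = 8.5673 · 23.62 / 1.96
  = 103.25
Round up → n = 104 per group.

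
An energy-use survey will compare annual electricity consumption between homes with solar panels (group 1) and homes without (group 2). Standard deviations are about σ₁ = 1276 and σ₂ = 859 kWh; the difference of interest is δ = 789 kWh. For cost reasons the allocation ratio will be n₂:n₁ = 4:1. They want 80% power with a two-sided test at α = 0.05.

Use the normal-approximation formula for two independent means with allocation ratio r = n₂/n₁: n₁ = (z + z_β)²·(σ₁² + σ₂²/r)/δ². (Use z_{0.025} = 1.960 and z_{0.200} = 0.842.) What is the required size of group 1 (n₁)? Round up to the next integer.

n₁ = 23

n₁ = (z_{α/2} + z_β)² · (σ₁² + σ₂²/r) / δ²
   = (1.960 + 0.842)² · (1276² + 859²/4) / 789²
   = 7.8512 · (1628176 + 184470.2) / 622521
   = 7.8512 · 1812646.2 / 622521
   = 22.86
Round up → n₁ = 23; n₂ = r·n₁ = 4 × 23 = 92.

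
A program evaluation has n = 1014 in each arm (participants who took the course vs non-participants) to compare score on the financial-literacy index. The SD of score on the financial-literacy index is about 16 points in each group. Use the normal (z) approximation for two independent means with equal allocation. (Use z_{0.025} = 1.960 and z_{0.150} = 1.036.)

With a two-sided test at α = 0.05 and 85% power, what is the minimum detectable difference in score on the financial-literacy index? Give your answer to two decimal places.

Minimum detectable difference ≈ 2.13 points

δ = (z_{α/2} + z_β) · √((σ₁²+σ₂²)/n)
  = (1.960 + 1.036) · √(512/1014)
  = 2.996 · √0.50493
  = 2.996 · 0.7106
  = 2.1289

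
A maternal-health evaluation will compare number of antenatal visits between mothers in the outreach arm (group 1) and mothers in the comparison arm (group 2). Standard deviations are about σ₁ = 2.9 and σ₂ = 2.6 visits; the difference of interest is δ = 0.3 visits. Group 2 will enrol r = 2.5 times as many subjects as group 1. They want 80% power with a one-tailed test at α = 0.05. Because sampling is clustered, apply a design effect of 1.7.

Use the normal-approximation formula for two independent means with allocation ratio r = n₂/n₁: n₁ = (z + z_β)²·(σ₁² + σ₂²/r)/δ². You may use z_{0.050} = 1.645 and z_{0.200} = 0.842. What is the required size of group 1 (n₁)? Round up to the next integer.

n₁ = (z_α + z_β)² · (σ₁² + σ₂²/r) / δ²
   = (1.645 + 0.842)² · (2.9² + 2.6²/2.5) / 0.3²
   = 6.1852 · (8.41 + 2.704) / 0.09
   = 6.1852 · 11.114 / 0.09
   = 763.80
Design effect: 1.7 × 763.80 = 1298.46.
Round up → n₁ = 1299; n₂ = r·n₁ = 2.5 × 1299 = 3248.

n₁ = 1299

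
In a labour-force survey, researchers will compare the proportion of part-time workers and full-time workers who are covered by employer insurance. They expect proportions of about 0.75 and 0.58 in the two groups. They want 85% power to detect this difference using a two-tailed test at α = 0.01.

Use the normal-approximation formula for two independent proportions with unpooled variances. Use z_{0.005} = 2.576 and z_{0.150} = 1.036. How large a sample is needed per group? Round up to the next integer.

n = (z_{α/2} + z_β)² · [p₁(1−p₁) + p₂(1−p₂)] / (p₁ − p₂)²
  = (2.576 + 1.036)² · (0.75·0.25 + 0.58·0.42) / (0.17)²
  = (3.612)² · (0.1875 + 0.2436) / 0.0289
  = 13.0465 · 0.4311 / 0.0289
  = 194.61
Round up → n = 195 per group.

n = 195 per group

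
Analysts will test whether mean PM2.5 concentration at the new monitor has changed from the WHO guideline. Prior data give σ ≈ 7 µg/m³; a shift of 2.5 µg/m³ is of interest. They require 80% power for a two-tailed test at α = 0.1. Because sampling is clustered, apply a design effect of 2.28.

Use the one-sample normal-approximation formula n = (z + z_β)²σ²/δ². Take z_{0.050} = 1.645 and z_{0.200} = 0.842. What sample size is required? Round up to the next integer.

n = 111

n = (z_{α/2} + z_β)² · σ² / δ²
  = (1.645 + 0.842)² · 7² / 2.5²
  = 6.1852 · 49 / 6.25
  = 48.49
Design effect: 2.28 × 48.49 = 110.56.
Round up → n = 111.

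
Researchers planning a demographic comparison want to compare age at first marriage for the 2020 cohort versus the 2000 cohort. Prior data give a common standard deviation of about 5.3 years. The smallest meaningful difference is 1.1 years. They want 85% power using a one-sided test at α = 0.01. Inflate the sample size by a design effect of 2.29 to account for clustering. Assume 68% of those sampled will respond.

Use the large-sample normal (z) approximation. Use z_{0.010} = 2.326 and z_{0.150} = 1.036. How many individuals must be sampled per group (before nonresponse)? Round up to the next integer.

n = 1768 per group

n = (z_α + z_β)² · (σ₁² + σ₂²) / δ²
  = (2.326 + 1.036)² · (2·5.3² = 56.18) / 1.1²
  = 11.3030 · 56.18 / 1.21
  = 524.80
Design effect: 2.29 × 524.80 = 1201.79.
Adjust for 68% response: 1201.79 / 0.68 = 1767.33.
Round up → n = 1768 per group.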